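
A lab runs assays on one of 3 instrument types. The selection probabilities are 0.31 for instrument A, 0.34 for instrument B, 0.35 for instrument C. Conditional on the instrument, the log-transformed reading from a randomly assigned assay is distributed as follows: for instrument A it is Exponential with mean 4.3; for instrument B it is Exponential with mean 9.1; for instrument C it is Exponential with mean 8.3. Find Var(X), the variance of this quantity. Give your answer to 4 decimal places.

62.2394

Per component, A: μ=4.3, E[X²]=36.98; B: μ=9.1, E[X²]=165.62; C: μ=8.3, E[X²]=137.78.
E[X] = 0.31·4.3 + 0.34·9.1 + 0.35·8.3 = 7.332.
E[X²] = 0.31·36.98 + 0.34·165.62 + 0.35·137.78 = 115.998.
Var(X) = E[X²] − (E[X])² = 115.998 − 53.7582 = 62.2394.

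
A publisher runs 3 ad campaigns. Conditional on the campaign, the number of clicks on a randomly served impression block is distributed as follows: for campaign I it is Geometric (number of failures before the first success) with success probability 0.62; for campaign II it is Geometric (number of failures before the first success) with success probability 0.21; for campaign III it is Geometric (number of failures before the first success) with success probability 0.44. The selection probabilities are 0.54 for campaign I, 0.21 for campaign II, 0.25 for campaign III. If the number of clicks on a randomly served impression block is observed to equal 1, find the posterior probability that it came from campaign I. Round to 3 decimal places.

Likelihoods P(X=1 | ·): I: 0.2356; II: 0.1659; III: 0.2464.
Posterior ∝ prior × likelihood. Numerator for I: 0.54·0.2356 = 0.127224.
Normalizing constant: 0.54·0.2356 + 0.21·0.1659 + 0.25·0.2464 = 0.223663.
P(I | observation) = 0.127224 / 0.223663 = 0.56882.

0.569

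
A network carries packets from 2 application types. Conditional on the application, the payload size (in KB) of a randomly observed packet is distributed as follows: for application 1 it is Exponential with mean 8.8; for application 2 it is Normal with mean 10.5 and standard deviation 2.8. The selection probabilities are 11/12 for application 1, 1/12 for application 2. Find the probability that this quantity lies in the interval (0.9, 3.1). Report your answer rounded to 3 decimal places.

0.183

Conditional on each application, P(0.9 < X < 3.1): 1: 0.199695; 2: 0.0038071.
By total probability, P(0.9 < X < 3.1) = 0.916667·0.199695 + 0.0833333·0.0038071 = 0.183371.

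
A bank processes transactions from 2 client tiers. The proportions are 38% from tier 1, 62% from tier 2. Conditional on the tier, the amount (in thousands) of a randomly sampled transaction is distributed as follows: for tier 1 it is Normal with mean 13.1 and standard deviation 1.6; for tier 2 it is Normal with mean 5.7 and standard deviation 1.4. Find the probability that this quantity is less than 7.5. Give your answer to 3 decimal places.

Conditional on each tier, P(X < 7.5): 1: 0.000232629; 2: 0.900729.
By total probability, P(X < 7.5) = 0.38·0.000232629 + 0.62·0.900729 = 0.55854.

0.559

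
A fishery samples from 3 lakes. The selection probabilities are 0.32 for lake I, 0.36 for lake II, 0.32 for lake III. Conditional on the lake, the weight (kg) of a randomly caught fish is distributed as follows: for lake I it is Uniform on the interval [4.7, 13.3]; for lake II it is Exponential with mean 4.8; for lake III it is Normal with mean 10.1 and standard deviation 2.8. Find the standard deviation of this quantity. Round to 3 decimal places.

4.262

Per component, I: μ=9, E[X²]=87.1633; II: μ=4.8, E[X²]=46.08; III: μ=10.1, E[X²]=109.85.
E[X] = 0.32·9 + 0.36·4.8 + 0.32·10.1 = 7.84.
E[X²] = 0.32·87.1633 + 0.36·46.08 + 0.32·109.85 = 79.6331.
Var(X) = E[X²] − (E[X])² = 79.6331 − 61.4656 = 18.1675.
SD(X) = √18.1675 = 4.26233.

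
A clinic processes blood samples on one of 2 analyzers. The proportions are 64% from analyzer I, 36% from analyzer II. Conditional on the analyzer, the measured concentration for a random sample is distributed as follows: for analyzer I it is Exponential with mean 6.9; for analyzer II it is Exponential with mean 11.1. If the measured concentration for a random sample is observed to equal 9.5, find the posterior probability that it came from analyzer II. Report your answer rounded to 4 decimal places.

Likelihoods f(9.5 | ·): I: 0.0365771; II: 0.038281.
Posterior ∝ prior × likelihood. Numerator for II: 0.36·0.038281 = 0.0137812.
Normalizing constant: 0.64·0.0365771 + 0.36·0.038281 = 0.0371905.
P(II | observation) = 0.0137812 / 0.0371905 = 0.370556.

0.3706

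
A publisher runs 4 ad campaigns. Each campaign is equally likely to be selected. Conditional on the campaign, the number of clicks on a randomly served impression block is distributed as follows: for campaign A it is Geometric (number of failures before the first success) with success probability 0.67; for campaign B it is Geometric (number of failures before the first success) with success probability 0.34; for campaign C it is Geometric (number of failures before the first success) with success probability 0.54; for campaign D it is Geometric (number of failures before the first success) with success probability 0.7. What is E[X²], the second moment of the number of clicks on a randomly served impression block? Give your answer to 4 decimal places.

For each component E[X²] = Var + (mean)², giving A: 0.977723; B: 9.47751; C: 2.30316; D: 0.795918.
Overall E[X²] = 0.25·0.977723 + 0.25·9.47751 + 0.25·2.30316 + 0.25·0.795918 = 3.38858.

3.3886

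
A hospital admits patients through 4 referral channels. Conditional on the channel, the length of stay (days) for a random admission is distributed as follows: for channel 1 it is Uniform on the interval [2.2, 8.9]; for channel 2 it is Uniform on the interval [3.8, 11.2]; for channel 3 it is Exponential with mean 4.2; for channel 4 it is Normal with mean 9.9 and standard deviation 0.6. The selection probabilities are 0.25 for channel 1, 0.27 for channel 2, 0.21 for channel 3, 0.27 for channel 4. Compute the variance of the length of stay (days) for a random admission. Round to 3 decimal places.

Per component, 1: μ=5.55, E[X²]=34.5433; 2: μ=7.5, E[X²]=60.8133; 3: μ=4.2, E[X²]=35.28; 4: μ=9.9, E[X²]=98.37.
E[X] = 0.25·5.55 + 0.27·7.5 + 0.21·4.2 + 0.27·9.9 = 6.9675.
E[X²] = 0.25·34.5433 + 0.27·60.8133 + 0.21·35.28 + 0.27·98.37 = 59.0241.
Var(X) = E[X²] − (E[X])² = 59.0241 − 48.5461 = 10.4781.

10.478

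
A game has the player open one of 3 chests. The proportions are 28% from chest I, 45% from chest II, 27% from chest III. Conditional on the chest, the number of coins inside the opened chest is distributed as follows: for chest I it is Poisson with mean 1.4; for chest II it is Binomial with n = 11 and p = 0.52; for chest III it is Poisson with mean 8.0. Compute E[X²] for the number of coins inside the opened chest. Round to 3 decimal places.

36.340

For each component E[X²] = Var + (mean)², giving I: 3.36; II: 35.464; III: 72.
Overall E[X²] = 0.28·3.36 + 0.45·35.464 + 0.27·72 = 36.3396.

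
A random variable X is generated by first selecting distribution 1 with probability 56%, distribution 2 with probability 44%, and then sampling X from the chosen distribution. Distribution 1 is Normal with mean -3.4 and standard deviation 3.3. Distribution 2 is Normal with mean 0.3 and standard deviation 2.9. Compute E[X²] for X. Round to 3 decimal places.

For each component E[X²] = Var + (mean)², giving 1: 22.45; 2: 8.5.
Overall E[X²] = 0.56·22.45 + 0.44·8.5 = 16.312.

16.312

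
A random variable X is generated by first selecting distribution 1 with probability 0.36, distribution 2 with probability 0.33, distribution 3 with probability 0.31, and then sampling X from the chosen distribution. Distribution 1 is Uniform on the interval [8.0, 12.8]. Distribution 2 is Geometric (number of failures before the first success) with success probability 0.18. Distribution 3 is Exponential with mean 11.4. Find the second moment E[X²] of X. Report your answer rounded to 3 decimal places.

For each component E[X²] = Var + (mean)², giving 1: 110.08; 2: 46.0617; 3: 259.92.
Overall E[X²] = 0.36·110.08 + 0.33·46.0617 + 0.31·259.92 = 135.404.

135.404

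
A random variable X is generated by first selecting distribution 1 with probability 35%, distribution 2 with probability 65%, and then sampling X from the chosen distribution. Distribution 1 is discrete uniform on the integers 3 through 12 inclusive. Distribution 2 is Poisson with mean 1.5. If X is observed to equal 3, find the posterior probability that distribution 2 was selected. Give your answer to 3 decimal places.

Likelihoods P(X=3 | ·): 1: 0.1; 2: 0.125511.
Posterior ∝ prior × likelihood. Numerator for 2: 0.65·0.125511 = 0.081582.
Normalizing constant: 0.35·0.1 + 0.65·0.125511 = 0.116582.
P(2 | observation) = 0.081582 / 0.116582 = 0.699782.

0.700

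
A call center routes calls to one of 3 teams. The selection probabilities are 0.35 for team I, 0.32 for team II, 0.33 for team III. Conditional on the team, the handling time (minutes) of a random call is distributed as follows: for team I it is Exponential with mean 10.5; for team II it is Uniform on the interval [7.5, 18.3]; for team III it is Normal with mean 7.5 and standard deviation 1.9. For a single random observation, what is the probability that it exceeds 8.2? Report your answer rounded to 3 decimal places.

Conditional on each team, P(X > 8.2): I: 0.45797; II: 0.935185; III: 0.35628.
By total probability, P(X > 8.2) = 0.35·0.45797 + 0.32·0.935185 + 0.33·0.35628 = 0.577121.

0.577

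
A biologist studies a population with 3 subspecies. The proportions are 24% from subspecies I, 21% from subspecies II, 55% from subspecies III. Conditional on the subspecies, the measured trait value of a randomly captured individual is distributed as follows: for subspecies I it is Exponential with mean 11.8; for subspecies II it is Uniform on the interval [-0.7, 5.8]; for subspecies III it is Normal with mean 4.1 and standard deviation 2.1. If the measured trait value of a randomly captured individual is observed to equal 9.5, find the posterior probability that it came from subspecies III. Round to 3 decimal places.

0.296

Likelihoods f(9.5 | ·): I: 0.0378856; II: 0; III: 0.00696402.
Posterior ∝ prior × likelihood. Numerator for III: 0.55·0.00696402 = 0.00383021.
Normalizing constant: 0.24·0.0378856 + 0.21·0 + 0.55·0.00696402 = 0.0129228.
P(III | observation) = 0.00383021 / 0.0129228 = 0.296393.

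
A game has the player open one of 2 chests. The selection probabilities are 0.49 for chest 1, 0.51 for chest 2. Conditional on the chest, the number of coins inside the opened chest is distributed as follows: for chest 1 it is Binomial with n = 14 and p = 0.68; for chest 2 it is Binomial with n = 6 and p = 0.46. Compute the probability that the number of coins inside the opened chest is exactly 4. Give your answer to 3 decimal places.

0.101

Conditional on each chest, P(X = 4): 1: 0.00240974; 2: 0.195844.
By total probability, P(X = 4) = 0.49·0.00240974 + 0.51·0.195844 = 0.101061.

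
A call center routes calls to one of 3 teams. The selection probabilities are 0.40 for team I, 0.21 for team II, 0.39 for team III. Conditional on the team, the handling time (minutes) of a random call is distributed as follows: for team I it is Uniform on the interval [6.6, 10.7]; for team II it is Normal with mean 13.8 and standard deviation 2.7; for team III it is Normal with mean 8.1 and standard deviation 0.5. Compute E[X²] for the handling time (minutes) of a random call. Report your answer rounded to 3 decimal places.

For each component E[X²] = Var + (mean)², giving I: 76.2233; II: 197.73; III: 65.86.
Overall E[X²] = 0.4·76.2233 + 0.21·197.73 + 0.39·65.86 = 97.698.

97.698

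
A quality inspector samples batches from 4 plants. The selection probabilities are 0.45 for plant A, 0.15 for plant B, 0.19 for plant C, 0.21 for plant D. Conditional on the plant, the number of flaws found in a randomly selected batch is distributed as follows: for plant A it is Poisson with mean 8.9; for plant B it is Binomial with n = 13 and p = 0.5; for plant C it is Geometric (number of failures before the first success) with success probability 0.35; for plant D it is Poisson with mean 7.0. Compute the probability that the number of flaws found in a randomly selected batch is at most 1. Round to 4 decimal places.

Conditional on each plant, P(X ≤ 1): A: 0.00135025; B: 0.00170898; C: 0.5775; D: 0.00729506.
By total probability, P(X ≤ 1) = 0.45·0.00135025 + 0.15·0.00170898 + 0.19·0.5775 + 0.21·0.00729506 = 0.112121.

0.1121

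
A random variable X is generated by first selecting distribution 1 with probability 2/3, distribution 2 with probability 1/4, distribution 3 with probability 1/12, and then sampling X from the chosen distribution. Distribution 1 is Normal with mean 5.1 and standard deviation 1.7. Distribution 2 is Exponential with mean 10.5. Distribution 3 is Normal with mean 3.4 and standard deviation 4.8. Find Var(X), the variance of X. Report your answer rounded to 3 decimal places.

Per component, 1: μ=5.1, E[X²]=28.9; 2: μ=10.5, E[X²]=220.5; 3: μ=3.4, E[X²]=34.6.
E[X] = 0.666667·5.1 + 0.25·10.5 + 0.0833333·3.4 = 6.30833.
E[X²] = 0.666667·28.9 + 0.25·220.5 + 0.0833333·34.6 = 77.275.
Var(X) = E[X²] − (E[X])² = 77.275 − 39.7951 = 37.4799.

37.480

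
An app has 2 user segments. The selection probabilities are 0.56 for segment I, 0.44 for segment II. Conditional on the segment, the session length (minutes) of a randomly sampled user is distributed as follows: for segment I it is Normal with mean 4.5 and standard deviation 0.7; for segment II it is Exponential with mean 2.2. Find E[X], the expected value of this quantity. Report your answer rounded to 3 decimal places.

3.488

Component means — I: 4.5; II: 2.2.
E[X] = 0.56·4.5 + 0.44·2.2 = 3.488.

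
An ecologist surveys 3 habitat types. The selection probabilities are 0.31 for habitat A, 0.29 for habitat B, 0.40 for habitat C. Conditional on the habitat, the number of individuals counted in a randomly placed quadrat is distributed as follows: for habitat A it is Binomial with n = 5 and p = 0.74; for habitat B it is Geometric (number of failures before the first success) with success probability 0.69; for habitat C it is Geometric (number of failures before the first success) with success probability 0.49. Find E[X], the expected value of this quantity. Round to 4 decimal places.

1.6936

Component means — A: 3.7; B: 0.449275; C: 1.04082.
E[X] = 0.31·3.7 + 0.29·0.449275 + 0.4·1.04082 = 1.69362.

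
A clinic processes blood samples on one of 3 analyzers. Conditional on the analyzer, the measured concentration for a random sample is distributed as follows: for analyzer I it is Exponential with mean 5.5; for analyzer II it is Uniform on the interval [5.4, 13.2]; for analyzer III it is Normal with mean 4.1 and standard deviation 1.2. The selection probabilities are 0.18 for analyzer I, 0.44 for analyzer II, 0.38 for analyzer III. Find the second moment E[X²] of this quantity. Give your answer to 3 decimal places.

For each component E[X²] = Var + (mean)², giving I: 60.5; II: 91.56; III: 18.25.
Overall E[X²] = 0.18·60.5 + 0.44·91.56 + 0.38·18.25 = 58.1114.

58.111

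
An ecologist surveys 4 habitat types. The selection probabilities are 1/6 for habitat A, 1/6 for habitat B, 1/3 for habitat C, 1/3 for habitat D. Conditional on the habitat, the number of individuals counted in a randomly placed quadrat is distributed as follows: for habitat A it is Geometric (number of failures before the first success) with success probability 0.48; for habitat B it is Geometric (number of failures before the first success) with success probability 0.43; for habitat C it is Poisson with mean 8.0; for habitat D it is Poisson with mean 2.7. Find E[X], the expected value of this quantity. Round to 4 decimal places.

3.9682

Component means — A: 1.08333; B: 1.32558; C: 8; D: 2.7.
E[X] = 0.166667·1.08333 + 0.166667·1.32558 + 0.333333·8 + 0.333333·2.7 = 3.96815.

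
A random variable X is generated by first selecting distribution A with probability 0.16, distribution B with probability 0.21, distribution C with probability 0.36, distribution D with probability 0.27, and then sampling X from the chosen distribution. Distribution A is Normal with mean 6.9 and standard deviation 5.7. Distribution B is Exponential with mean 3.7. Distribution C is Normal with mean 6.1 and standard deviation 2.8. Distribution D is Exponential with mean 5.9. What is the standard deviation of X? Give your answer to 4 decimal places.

Per component, A: μ=6.9, E[X²]=80.1; B: μ=3.7, E[X²]=27.38; C: μ=6.1, E[X²]=45.05; D: μ=5.9, E[X²]=69.62.
E[X] = 0.16·6.9 + 0.21·3.7 + 0.36·6.1 + 0.27·5.9 = 5.67.
E[X²] = 0.16·80.1 + 0.21·27.38 + 0.36·45.05 + 0.27·69.62 = 53.5812.
Var(X) = E[X²] − (E[X])² = 53.5812 − 32.1489 = 21.4323.
SD(X) = √21.4323 = 4.6295.

4.6295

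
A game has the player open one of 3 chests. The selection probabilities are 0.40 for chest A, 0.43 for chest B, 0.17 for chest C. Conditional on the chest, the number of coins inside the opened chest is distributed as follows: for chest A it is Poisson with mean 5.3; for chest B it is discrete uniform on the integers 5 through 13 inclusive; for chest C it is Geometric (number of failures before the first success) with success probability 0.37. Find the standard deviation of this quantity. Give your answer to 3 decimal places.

Per component, A: μ=5.3, E[X²]=33.39; B: μ=9, E[X²]=87.6667; C: μ=1.7027, E[X²]=7.5011.
E[X] = 0.4·5.3 + 0.43·9 + 0.17·1.7027 = 6.27946.
E[X²] = 0.4·33.39 + 0.43·87.6667 + 0.17·7.5011 = 52.3279.
Var(X) = E[X²] − (E[X])² = 52.3279 − 39.4316 = 12.8962.
SD(X) = √12.8962 = 3.59113.

3.591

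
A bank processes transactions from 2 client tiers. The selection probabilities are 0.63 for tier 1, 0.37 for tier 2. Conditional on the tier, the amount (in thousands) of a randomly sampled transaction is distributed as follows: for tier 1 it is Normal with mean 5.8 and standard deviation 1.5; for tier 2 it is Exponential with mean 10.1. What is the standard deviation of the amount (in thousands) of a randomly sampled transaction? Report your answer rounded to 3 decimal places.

Per component, 1: μ=5.8, E[X²]=35.89; 2: μ=10.1, E[X²]=204.02.
E[X] = 0.63·5.8 + 0.37·10.1 = 7.391.
E[X²] = 0.63·35.89 + 0.37·204.02 = 98.0981.
Var(X) = E[X²] − (E[X])² = 98.0981 − 54.6269 = 43.4712.
SD(X) = √43.4712 = 6.59327.

6.593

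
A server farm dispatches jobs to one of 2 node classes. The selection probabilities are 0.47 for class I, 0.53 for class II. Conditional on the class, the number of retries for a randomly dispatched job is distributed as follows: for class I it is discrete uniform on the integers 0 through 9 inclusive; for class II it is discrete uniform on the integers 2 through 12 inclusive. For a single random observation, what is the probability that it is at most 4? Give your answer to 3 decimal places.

0.380

Conditional on each class, P(X ≤ 4): I: 0.5; II: 0.272727.
By total probability, P(X ≤ 4) = 0.47·0.5 + 0.53·0.272727 = 0.379545.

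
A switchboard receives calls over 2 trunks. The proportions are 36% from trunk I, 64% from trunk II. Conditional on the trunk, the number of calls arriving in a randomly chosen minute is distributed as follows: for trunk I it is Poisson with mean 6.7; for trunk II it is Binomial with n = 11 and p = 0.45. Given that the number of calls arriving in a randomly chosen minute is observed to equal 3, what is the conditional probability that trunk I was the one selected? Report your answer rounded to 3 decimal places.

0.216

Likelihoods P(X=3 | ·): I: 0.0617021; II: 0.125899.
Posterior ∝ prior × likelihood. Numerator for I: 0.36·0.0617021 = 0.0222128.
Normalizing constant: 0.36·0.0617021 + 0.64·0.125899 = 0.102788.
P(I | observation) = 0.0222128 / 0.102788 = 0.216102.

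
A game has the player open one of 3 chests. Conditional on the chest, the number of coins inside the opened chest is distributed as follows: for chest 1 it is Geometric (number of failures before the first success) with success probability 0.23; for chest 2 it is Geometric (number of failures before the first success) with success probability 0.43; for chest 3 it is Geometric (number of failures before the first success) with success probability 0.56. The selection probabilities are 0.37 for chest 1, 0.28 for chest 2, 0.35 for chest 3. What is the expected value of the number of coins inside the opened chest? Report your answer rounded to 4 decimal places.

Component means — 1: 3.34783; 2: 1.32558; 3: 0.785714.
E[X] = 0.37·3.34783 + 0.28·1.32558 + 0.35·0.785714 = 1.88486.

1.8849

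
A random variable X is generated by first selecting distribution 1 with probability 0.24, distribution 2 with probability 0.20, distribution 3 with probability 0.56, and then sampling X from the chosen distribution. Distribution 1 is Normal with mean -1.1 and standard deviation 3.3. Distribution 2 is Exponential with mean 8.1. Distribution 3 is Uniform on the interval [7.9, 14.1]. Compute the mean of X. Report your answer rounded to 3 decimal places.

Component means — 1: -1.1; 2: 8.1; 3: 11.
E[X] = 0.24·-1.1 + 0.2·8.1 + 0.56·11 = 7.516.

7.516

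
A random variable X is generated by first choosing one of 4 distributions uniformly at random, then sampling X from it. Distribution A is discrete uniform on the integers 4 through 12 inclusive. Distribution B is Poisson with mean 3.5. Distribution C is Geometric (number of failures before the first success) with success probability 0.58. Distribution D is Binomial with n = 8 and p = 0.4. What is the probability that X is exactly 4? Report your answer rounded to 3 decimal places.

Conditional on each component, P(X = 4): A: 0.111111; B: 0.188812; C: 0.0180478; D: 0.232243.
By total probability, P(X = 4) = 0.25·0.111111 + 0.25·0.188812 + 0.25·0.0180478 + 0.25·0.232243 = 0.137554.

0.138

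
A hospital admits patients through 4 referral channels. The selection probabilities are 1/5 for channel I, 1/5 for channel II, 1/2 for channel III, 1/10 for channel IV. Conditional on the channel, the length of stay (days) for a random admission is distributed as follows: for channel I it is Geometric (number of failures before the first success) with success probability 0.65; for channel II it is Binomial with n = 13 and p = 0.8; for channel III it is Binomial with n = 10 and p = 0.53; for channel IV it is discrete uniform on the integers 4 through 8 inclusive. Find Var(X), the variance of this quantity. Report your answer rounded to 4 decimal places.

Per component, I: μ=0.538462, E[X²]=1.11834; II: μ=10.4, E[X²]=110.24; III: μ=5.3, E[X²]=30.581; IV: μ=6, E[X²]=38.
E[X] = 0.2·0.538462 + 0.2·10.4 + 0.5·5.3 + 0.1·6 = 5.43769.
E[X²] = 0.2·1.11834 + 0.2·110.24 + 0.5·30.581 + 0.1·38 = 41.3622.
Var(X) = E[X²] − (E[X])² = 41.3622 − 29.5685 = 11.7937.

11.7937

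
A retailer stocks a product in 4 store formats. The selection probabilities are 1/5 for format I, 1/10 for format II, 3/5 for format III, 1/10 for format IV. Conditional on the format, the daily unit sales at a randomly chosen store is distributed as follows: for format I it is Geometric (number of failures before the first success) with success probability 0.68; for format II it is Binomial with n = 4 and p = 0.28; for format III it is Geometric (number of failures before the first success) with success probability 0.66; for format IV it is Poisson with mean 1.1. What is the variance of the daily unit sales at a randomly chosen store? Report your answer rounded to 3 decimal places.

Per component, I: μ=0.470588, E[X²]=0.913495; II: μ=1.12, E[X²]=2.0608; III: μ=0.515152, E[X²]=1.04591; IV: μ=1.1, E[X²]=2.31.
E[X] = 0.2·0.470588 + 0.1·1.12 + 0.6·0.515152 + 0.1·1.1 = 0.625209.
E[X²] = 0.2·0.913495 + 0.1·2.0608 + 0.6·1.04591 + 0.1·2.31 = 1.24733.
Var(X) = E[X²] − (E[X])² = 1.24733 − 0.390886 = 0.856441.

0.856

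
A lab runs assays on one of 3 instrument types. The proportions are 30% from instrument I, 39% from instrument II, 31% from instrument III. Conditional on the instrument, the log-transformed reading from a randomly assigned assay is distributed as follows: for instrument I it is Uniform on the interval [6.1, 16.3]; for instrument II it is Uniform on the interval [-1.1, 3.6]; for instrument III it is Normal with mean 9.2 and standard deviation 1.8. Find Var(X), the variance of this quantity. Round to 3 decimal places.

Per component, I: μ=11.2, E[X²]=134.11; II: μ=1.25, E[X²]=3.40333; III: μ=9.2, E[X²]=87.88.
E[X] = 0.3·11.2 + 0.39·1.25 + 0.31·9.2 = 6.6995.
E[X²] = 0.3·134.11 + 0.39·3.40333 + 0.31·87.88 = 68.8031.
Var(X) = E[X²] − (E[X])² = 68.8031 − 44.8833 = 23.9198.

23.920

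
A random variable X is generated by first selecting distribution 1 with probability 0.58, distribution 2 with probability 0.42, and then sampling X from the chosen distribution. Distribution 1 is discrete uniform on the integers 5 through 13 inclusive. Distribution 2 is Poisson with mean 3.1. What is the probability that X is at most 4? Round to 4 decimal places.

0.3352

Conditional on each component, P(X ≤ 4): 1: 0; 2: 0.798189.
By total probability, P(X ≤ 4) = 0.58·0 + 0.42·0.798189 = 0.33524.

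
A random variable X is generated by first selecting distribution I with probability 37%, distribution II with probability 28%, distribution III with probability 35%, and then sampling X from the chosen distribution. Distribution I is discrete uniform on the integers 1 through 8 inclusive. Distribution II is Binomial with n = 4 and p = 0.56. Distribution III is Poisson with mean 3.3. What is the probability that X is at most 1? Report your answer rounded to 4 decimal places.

Conditional on each component, P(X ≤ 1): I: 0.125; II: 0.228293; III: 0.158598.
By total probability, P(X ≤ 1) = 0.37·0.125 + 0.28·0.228293 + 0.35·0.158598 = 0.165681.

0.1657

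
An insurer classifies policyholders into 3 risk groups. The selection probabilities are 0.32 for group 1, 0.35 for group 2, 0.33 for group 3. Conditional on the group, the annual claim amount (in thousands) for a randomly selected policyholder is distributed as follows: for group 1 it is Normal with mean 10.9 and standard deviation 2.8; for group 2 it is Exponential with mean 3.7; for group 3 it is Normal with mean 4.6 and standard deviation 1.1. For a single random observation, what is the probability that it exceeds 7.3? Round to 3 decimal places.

0.339

Conditional on each group, P(X > 7.3): 1: 0.900729; 2: 0.139043; 3: 0.00705314.
By total probability, P(X > 7.3) = 0.32·0.900729 + 0.35·0.139043 + 0.33·0.00705314 = 0.339226.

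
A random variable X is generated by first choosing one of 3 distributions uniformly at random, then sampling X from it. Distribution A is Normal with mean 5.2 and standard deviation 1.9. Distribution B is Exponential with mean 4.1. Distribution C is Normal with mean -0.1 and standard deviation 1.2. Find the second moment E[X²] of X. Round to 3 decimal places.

21.907

For each component E[X²] = Var + (mean)², giving A: 30.65; B: 33.62; C: 1.45.
Overall E[X²] = 0.333333·30.65 + 0.333333·33.62 + 0.333333·1.45 = 21.9067.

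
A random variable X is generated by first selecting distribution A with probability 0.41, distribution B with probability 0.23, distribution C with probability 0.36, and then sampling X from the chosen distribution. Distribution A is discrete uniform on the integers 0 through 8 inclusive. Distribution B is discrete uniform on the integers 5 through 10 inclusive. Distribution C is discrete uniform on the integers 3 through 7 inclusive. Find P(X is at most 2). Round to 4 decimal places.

Conditional on each component, P(X ≤ 2): A: 0.333333; B: 0; C: 0.
By total probability, P(X ≤ 2) = 0.41·0.333333 + 0.23·0 + 0.36·0 = 0.136667.

0.1367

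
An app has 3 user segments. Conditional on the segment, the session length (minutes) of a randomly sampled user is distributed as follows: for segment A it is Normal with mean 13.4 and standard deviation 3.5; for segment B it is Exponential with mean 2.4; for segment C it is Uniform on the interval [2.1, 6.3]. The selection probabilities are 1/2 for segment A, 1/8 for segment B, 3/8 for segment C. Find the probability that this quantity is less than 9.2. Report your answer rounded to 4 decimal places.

Conditional on each segment, P(X < 9.2): A: 0.11507; B: 0.978363; C: 1.
By total probability, P(X < 9.2) = 0.5·0.11507 + 0.125·0.978363 + 0.375·1 = 0.55483.

0.5548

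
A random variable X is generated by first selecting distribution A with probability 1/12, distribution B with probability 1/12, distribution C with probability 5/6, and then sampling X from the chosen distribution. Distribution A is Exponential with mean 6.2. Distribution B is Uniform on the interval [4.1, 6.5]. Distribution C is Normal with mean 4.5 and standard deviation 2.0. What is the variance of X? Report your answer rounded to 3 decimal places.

6.827

Per component, A: μ=6.2, E[X²]=76.88; B: μ=5.3, E[X²]=28.57; C: μ=4.5, E[X²]=24.25.
E[X] = 0.0833333·6.2 + 0.0833333·5.3 + 0.833333·4.5 = 4.70833.
E[X²] = 0.0833333·76.88 + 0.0833333·28.57 + 0.833333·24.25 = 28.9958.
Var(X) = E[X²] − (E[X])² = 28.9958 − 22.1684 = 6.82743.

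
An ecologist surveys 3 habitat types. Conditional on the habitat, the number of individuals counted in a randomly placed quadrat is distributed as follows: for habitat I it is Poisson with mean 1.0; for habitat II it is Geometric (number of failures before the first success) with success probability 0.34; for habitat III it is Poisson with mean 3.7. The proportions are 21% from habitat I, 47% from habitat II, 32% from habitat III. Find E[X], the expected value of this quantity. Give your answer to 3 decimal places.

2.306

Component means — I: 1; II: 1.94118; III: 3.7.
E[X] = 0.21·1 + 0.47·1.94118 + 0.32·3.7 = 2.30635.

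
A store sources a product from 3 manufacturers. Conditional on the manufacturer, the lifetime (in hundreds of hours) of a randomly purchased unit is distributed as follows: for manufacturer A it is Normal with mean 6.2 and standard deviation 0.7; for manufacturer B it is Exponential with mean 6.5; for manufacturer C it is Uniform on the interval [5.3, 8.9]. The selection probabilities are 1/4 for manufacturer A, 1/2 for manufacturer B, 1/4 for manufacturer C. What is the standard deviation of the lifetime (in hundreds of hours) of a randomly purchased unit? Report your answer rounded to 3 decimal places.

4.650

Per component, A: μ=6.2, E[X²]=38.93; B: μ=6.5, E[X²]=84.5; C: μ=7.1, E[X²]=51.49.
E[X] = 0.25·6.2 + 0.5·6.5 + 0.25·7.1 = 6.575.
E[X²] = 0.25·38.93 + 0.5·84.5 + 0.25·51.49 = 64.855.
Var(X) = E[X²] − (E[X])² = 64.855 − 43.2306 = 21.6244.
SD(X) = √21.6244 = 4.6502.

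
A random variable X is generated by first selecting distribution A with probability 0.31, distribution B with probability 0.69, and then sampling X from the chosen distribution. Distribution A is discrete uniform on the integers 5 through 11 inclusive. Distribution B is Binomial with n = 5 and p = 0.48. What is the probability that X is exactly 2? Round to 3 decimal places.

Conditional on each component, P(X = 2): A: 0; B: 0.323961.
By total probability, P(X = 2) = 0.31·0 + 0.69·0.323961 = 0.223533.

0.224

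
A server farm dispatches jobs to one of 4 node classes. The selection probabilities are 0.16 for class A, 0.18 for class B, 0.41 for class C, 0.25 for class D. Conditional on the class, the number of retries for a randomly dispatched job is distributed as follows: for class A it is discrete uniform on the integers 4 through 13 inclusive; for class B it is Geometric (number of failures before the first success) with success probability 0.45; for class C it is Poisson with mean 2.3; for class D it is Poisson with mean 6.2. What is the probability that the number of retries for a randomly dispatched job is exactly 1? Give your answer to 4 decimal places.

0.1422

Conditional on each class, P(X = 1): A: 0; B: 0.2475; C: 0.230595; D: 0.0125825.
By total probability, P(X = 1) = 0.16·0 + 0.18·0.2475 + 0.41·0.230595 + 0.25·0.0125825 = 0.14224.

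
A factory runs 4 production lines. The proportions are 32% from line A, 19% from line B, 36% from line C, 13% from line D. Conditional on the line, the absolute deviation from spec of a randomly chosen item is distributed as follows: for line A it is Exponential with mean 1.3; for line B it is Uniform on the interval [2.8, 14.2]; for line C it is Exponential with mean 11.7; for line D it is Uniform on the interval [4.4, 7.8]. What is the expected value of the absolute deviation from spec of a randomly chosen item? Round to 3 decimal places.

Component means — A: 1.3; B: 8.5; C: 11.7; D: 6.1.
E[X] = 0.32·1.3 + 0.19·8.5 + 0.36·11.7 + 0.13·6.1 = 7.036.

7.036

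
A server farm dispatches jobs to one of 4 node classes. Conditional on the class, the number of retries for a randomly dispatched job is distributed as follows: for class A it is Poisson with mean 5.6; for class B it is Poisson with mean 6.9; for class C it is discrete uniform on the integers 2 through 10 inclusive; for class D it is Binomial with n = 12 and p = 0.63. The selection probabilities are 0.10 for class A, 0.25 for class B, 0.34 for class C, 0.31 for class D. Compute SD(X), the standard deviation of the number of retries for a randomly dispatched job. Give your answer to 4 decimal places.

2.4382

Per component, A: μ=5.6, E[X²]=36.96; B: μ=6.9, E[X²]=54.51; C: μ=6, E[X²]=42.6667; D: μ=7.56, E[X²]=59.9508.
E[X] = 0.1·5.6 + 0.25·6.9 + 0.34·6 + 0.31·7.56 = 6.6686.
E[X²] = 0.1·36.96 + 0.25·54.51 + 0.34·42.6667 + 0.31·59.9508 = 50.4149.
Var(X) = E[X²] − (E[X])² = 50.4149 − 44.4702 = 5.94469.
SD(X) = √5.94469 = 2.43817.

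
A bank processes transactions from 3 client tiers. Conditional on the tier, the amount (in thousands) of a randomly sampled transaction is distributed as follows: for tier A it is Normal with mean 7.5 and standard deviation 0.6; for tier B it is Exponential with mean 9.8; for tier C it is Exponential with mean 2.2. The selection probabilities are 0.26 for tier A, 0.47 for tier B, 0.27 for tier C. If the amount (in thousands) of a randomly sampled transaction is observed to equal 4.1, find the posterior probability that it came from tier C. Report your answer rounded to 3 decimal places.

Likelihoods f(4.1 | ·): A: 7.07815e-08; B: 0.0671551; C: 0.0705034.
Posterior ∝ prior × likelihood. Numerator for C: 0.27·0.0705034 = 0.0190359.
Normalizing constant: 0.26·7.07815e-08 + 0.47·0.0671551 + 0.27·0.0705034 = 0.0505989.
P(C | observation) = 0.0190359 / 0.0505989 = 0.376213.

0.376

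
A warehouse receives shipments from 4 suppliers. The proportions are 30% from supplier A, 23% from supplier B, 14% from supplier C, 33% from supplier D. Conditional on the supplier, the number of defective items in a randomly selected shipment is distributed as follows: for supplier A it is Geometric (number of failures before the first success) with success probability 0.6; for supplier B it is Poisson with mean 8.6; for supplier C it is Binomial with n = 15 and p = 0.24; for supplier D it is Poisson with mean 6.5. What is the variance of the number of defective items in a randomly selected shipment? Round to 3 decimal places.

14.440

Per component, A: μ=0.666667, E[X²]=1.55556; B: μ=8.6, E[X²]=82.56; C: μ=3.6, E[X²]=15.696; D: μ=6.5, E[X²]=48.75.
E[X] = 0.3·0.666667 + 0.23·8.6 + 0.14·3.6 + 0.33·6.5 = 4.827.
E[X²] = 0.3·1.55556 + 0.23·82.56 + 0.14·15.696 + 0.33·48.75 = 37.7404.
Var(X) = E[X²] − (E[X])² = 37.7404 − 23.2999 = 14.4405.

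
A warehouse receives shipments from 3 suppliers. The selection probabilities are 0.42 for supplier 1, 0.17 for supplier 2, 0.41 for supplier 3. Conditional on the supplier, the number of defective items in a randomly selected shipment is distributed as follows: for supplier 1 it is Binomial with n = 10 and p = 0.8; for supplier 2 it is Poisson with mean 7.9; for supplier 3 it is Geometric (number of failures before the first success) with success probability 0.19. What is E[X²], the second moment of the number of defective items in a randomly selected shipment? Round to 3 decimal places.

For each component E[X²] = Var + (mean)², giving 1: 65.6; 2: 70.31; 3: 40.6122.
Overall E[X²] = 0.42·65.6 + 0.17·70.31 + 0.41·40.6122 = 56.1557.

56.156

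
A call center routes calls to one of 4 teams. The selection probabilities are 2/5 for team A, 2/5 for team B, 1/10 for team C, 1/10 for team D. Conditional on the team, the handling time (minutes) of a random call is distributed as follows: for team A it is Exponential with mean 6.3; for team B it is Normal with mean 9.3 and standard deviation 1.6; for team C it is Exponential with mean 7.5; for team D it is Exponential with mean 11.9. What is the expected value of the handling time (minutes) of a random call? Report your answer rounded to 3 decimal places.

8.180

Component means — A: 6.3; B: 9.3; C: 7.5; D: 11.9.
E[X] = 0.4·6.3 + 0.4·9.3 + 0.1·7.5 + 0.1·11.9 = 8.18.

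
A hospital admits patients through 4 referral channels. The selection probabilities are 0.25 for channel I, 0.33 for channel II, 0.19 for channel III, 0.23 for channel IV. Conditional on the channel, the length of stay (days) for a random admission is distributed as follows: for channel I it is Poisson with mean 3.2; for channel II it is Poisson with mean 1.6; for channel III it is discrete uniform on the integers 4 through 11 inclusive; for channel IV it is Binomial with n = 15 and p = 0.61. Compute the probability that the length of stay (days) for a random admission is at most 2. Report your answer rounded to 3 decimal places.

0.354

Conditional on each channel, P(X ≤ 2): I: 0.379904; II: 0.783358; III: 0; IV: 0.00020663.
By total probability, P(X ≤ 2) = 0.25·0.379904 + 0.33·0.783358 + 0.19·0 + 0.23·0.00020663 = 0.353532.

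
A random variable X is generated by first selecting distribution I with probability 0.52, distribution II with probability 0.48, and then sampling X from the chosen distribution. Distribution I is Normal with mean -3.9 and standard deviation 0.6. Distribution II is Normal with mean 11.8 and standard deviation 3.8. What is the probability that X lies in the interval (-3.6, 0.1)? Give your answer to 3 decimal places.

0.161

Conditional on each component, P(-3.6 < X < 0.1): I: 0.308538; II: 0.00101334.
By total probability, P(-3.6 < X < 0.1) = 0.52·0.308538 + 0.48·0.00101334 = 0.160926.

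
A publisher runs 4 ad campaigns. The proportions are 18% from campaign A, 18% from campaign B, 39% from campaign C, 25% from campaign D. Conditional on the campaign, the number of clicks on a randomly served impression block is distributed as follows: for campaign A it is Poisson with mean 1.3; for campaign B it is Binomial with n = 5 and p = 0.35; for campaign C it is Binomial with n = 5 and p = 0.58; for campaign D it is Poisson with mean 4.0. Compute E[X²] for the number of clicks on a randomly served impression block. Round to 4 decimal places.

For each component E[X²] = Var + (mean)², giving A: 2.99; B: 4.2; C: 9.628; D: 20.
Overall E[X²] = 0.18·2.99 + 0.18·4.2 + 0.39·9.628 + 0.25·20 = 10.0491.

10.0491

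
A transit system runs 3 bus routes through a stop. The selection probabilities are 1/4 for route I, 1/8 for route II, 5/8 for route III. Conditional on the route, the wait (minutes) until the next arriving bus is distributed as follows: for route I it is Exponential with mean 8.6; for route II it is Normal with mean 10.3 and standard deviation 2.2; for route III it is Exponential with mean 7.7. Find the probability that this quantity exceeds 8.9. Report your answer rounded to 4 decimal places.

Conditional on each route, P(X > 8.9): I: 0.355268; II: 0.73773; III: 0.314792.
By total probability, P(X > 8.9) = 0.25·0.355268 + 0.125·0.73773 + 0.625·0.314792 = 0.377778.

0.3778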